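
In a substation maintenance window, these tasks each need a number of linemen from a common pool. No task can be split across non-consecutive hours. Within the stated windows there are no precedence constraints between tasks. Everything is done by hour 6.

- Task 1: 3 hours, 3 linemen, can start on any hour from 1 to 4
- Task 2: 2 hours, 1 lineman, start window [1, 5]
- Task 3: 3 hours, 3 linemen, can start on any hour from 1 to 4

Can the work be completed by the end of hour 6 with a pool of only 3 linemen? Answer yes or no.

no

Total lineman-hours = 20; over 6 hours the average is 20/6 > 3, so some hour must exceed 3.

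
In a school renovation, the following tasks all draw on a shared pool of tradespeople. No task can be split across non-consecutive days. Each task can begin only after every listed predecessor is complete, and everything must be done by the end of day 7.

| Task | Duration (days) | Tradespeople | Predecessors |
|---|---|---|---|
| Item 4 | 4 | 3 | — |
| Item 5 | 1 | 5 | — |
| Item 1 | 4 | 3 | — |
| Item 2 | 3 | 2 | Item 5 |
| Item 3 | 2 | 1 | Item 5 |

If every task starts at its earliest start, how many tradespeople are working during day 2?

At early start, day 2 has: Item 4, Item 1, Item 2, Item 3.
Demand: 3 + 3 + 2 + 1 = 9.

9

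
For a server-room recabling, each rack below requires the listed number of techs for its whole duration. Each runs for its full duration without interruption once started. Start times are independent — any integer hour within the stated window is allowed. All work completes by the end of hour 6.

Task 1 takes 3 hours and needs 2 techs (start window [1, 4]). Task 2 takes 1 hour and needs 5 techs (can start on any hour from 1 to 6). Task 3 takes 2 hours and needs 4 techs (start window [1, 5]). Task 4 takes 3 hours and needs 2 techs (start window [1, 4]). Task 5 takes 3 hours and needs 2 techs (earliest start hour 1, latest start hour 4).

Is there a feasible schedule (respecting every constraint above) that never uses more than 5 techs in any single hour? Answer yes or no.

Total tech-hours = 31; over 6 hours the average is 31/6 > 5, so some hour must exceed 5.

no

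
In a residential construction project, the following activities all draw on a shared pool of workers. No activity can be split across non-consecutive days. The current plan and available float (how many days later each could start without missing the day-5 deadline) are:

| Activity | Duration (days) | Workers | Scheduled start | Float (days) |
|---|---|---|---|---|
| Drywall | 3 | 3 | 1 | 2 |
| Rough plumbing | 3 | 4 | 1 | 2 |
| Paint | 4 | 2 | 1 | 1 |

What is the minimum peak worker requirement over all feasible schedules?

Schedule Drywall@1, Rough plumbing@1, Paint@1: d1:9  d2:9  d3:9  d4:2  d5:0 — peak 9.
No arrangement of the 18 feasible schedules does better.

9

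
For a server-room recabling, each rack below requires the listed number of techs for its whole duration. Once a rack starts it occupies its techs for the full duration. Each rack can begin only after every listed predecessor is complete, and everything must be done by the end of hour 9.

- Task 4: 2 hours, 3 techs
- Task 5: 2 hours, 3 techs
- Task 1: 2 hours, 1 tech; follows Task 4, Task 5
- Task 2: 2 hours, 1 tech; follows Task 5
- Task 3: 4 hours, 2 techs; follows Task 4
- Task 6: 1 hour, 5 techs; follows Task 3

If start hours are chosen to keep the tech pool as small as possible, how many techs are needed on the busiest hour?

Early-start (Task 4@1, Task 5@1, Task 1@3, Task 2@3, Task 3@3, Task 6@7) gives peak 6: h1:6  h2:6  h3:4  h4:4  h5:2  h6:2  h7:5  h8:0  h9:0.
Shift Task 5→3, Task 1→5, Task 2→5.
Schedule Task 4@1, Task 5@3, Task 1@5, Task 2@5, Task 3@3, Task 6@7: h1:3  h2:3  h3:5  h4:5  h5:4  h6:4  h7:5  h8:0  h9:0 — peak 5.

5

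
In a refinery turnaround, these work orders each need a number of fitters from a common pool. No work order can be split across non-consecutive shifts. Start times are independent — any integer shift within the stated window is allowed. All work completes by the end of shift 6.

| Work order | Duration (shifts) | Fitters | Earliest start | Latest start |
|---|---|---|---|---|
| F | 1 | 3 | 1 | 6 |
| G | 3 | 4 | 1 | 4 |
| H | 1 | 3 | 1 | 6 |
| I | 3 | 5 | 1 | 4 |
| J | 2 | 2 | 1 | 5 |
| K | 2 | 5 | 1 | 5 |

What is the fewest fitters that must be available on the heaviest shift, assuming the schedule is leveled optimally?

Early-start (F@1, G@1, H@1, I@1, J@1, K@1) gives peak 22: s1:22  s2:16  s3:9  s4:0  s5:0  s6:0.
Shift H→4, I→2, J→5, K→5.
Schedule F@1, G@1, H@4, I@2, J@5, K@5: s1:7  s2:9  s3:9  s4:8  s5:7  s6:7 — peak 9.

9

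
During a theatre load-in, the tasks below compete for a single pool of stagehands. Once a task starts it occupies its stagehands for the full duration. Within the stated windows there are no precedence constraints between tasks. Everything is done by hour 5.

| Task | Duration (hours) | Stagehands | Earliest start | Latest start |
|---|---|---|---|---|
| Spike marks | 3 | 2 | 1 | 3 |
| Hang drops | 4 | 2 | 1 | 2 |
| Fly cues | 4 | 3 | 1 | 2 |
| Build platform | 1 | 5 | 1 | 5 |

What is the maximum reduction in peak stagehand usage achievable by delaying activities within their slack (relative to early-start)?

5

Early-start peak: h1:12  h2:7  h3:7  h4:5  h5:0 ⇒ 12.
Leveled (Spike marks@1, Hang drops@1, Fly cues@1, Build platform@5): h1:7  h2:7  h3:7  h4:5  h5:5 ⇒ 7.
Reduction 12 − 7 = 5.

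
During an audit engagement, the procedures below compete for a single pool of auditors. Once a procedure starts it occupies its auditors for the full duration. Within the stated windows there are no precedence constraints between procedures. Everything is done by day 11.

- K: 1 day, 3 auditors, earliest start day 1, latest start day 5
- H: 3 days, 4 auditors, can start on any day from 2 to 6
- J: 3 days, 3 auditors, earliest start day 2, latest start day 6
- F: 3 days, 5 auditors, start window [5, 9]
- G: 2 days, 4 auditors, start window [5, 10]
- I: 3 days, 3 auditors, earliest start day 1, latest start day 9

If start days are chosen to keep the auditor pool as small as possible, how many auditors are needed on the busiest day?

Early-start (K@1, H@2, J@2, F@5, G@5, I@1) gives peak 10: d1:6  d2:10  d3:10  d4:7  d5:9  d6:9  d7:5  d8:0  d9:0  d10:0  d11:0.
Shift G→8, I→8.
Schedule K@1, H@2, J@2, F@5, G@8, I@8: d1:3  d2:7  d3:7  d4:7  d5:5  d6:5  d7:5  d8:7  d9:7  d10:3  d11:0 — peak 7.

7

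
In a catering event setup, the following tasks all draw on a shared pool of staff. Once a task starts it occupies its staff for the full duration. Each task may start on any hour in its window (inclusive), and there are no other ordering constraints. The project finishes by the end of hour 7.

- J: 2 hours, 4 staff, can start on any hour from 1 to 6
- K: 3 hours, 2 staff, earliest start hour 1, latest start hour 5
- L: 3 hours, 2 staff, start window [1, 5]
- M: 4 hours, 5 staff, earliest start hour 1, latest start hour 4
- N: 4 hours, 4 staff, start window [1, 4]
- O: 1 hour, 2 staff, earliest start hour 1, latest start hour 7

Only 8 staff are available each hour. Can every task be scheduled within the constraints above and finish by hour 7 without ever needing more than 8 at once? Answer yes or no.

no

Total staffer-hours = 58; over 7 hours the average is 58/7 > 8, so some hour must exceed 8.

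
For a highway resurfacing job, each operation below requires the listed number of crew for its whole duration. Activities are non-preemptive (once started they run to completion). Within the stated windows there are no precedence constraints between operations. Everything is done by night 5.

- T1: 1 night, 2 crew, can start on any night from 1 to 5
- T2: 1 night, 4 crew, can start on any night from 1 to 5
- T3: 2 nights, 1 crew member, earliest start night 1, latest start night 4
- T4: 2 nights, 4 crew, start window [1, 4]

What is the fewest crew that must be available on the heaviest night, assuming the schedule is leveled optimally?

Early-start (T1@1, T2@1, T3@1, T4@1) gives peak 11: n1:11  n2:5  n3:0  n4:0  n5:0.
Shift T2→3, T4→4.
Schedule T1@1, T2@3, T3@1, T4@4: n1:3  n2:1  n3:4  n4:4  n5:4 — peak 4.
Total crew member-nights = 16 over 5 nights ⇒ peak ≥ ⌈16/5⌉ = 4, so 4 is optimal.

4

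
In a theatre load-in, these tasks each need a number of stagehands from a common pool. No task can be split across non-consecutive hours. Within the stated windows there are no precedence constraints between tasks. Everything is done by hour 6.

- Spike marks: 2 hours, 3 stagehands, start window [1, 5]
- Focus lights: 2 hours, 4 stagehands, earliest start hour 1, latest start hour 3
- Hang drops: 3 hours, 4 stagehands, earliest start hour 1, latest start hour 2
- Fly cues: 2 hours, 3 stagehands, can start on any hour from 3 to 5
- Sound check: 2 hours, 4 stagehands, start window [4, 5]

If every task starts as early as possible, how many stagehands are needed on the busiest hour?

11

Early-start schedule: Spike marks@1, Focus lights@1, Hang drops@1, Fly cues@3, Sound check@4.
Load per hour: hour 1: 11, hour 2: 11, hour 3: 7, hour 4: 7, hour 5: 4, hour 6: 0.
Peak is 11.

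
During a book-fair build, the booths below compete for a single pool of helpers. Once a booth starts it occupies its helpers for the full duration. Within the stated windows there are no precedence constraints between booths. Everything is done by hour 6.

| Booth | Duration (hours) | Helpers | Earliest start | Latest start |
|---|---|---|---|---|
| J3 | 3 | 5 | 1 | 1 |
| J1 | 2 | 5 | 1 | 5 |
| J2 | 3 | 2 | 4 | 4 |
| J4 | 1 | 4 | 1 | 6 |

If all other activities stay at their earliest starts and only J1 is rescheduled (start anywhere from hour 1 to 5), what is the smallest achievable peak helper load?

J1@1: h1:14  h2:10  h3:5  h4:2  h5:2  h6:2 → peak 14
J1@2: h1:9  h2:10  h3:10  h4:2  h5:2  h6:2 → peak 10
J1@3: h1:9  h2:5  h3:10  h4:7  h5:2  h6:2 → peak 10
J1@4: h1:9  h2:5  h3:5  h4:7  h5:7  h6:2 → peak 9
J1@5: h1:9  h2:5  h3:5  h4:2  h5:7  h6:7 → peak 9
Best is J1@4, peak 9.

9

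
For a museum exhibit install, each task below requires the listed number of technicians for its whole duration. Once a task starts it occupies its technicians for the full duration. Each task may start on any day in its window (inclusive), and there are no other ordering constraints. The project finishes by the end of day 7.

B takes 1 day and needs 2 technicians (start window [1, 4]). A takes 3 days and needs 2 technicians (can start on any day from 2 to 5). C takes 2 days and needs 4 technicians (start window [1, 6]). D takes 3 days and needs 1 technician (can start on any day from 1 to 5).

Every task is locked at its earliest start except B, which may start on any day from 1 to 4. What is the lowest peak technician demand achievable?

7

B@1: d1:7  d2:7  d3:3  d4:2  d5:0  d6:0  d7:0 → peak 7
B@2: d1:5  d2:9  d3:3  d4:2  d5:0  d6:0  d7:0 → peak 9
B@3: d1:5  d2:7  d3:5  d4:2  d5:0  d6:0  d7:0 → peak 7
B@4: d1:5  d2:7  d3:3  d4:4  d5:0  d6:0  d7:0 → peak 7
Best is B@1, peak 7.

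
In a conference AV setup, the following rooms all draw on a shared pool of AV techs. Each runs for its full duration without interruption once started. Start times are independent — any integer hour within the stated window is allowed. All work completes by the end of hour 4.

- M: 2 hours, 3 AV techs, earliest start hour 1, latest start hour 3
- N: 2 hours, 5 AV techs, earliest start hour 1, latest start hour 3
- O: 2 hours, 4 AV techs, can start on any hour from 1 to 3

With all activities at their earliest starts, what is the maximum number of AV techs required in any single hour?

Early-start schedule: M@1, N@1, O@1.
Load per hour: hour 1: 12, hour 2: 12, hour 3: 0, hour 4: 0.
Peak is 12.

12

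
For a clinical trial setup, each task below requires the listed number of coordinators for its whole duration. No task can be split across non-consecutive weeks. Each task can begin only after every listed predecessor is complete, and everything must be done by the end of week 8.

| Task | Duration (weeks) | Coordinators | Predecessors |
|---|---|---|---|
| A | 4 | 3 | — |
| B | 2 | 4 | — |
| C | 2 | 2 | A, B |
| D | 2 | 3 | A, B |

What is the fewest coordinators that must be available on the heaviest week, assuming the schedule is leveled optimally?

Early-start (A@1, B@1, C@5, D@5) gives peak 7: w1:7  w2:7  w3:3  w4:3  w5:5  w6:5  w7:0  w8:0.
Shift B→5, C→7, D→7.
Schedule A@1, B@5, C@7, D@7: w1:3  w2:3  w3:3  w4:3  w5:4  w6:4  w7:5  w8:5 — peak 5.

5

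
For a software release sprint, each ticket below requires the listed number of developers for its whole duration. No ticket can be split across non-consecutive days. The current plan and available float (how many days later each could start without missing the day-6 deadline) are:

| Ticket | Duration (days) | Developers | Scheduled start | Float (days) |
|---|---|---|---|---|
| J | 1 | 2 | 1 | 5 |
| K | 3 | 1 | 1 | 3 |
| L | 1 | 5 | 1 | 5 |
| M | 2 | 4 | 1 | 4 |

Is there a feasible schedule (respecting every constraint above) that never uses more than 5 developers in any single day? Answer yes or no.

Schedule J@1, K@1, L@4, M@2: d1:3  d2:5  d3:5  d4:5  d5:0  d6:0 — peak 5 ≤ 5.

yes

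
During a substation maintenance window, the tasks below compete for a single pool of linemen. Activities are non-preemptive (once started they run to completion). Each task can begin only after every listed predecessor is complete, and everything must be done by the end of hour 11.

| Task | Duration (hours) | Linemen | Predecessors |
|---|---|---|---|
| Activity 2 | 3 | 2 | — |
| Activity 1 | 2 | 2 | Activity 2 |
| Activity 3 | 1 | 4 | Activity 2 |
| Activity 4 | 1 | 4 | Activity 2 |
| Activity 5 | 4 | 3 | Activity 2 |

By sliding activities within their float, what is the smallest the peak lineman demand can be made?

Early-start (Activity 2@1, Activity 1@4, Activity 3@4, Activity 4@4, Activity 5@4) gives peak 13: h1:2  h2:2  h3:2  h4:13  h5:5  h6:3  h7:3  h8:0  h9:0  h10:0  h11:0.
Shift Activity 3→6, Activity 4→7, Activity 5→8.
Schedule Activity 2@1, Activity 1@4, Activity 3@6, Activity 4@7, Activity 5@8: h1:2  h2:2  h3:2  h4:2  h5:2  h6:4  h7:4  h8:3  h9:3  h10:3  h11:3 — peak 4.

4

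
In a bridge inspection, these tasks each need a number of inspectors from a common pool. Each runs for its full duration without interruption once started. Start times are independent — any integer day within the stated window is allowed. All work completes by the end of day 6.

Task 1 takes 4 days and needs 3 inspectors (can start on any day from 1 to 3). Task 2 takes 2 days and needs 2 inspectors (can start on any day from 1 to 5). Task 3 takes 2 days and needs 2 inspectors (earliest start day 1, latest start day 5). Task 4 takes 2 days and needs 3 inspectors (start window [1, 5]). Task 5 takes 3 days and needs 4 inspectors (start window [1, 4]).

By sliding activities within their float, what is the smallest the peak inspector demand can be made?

7

Early-start (Task 1@1, Task 2@1, Task 3@1, Task 4@1, Task 5@1) gives peak 14: d1:14  d2:14  d3:7  d4:3  d5:0  d6:0.
Shift Task 4→5, Task 5→3.
Schedule Task 1@1, Task 2@1, Task 3@1, Task 4@5, Task 5@3: d1:7  d2:7  d3:7  d4:7  d5:7  d6:3 — peak 7.
Total inspector-days = 38 over 6 days ⇒ peak ≥ ⌈38/6⌉ = 7, so 7 is optimal.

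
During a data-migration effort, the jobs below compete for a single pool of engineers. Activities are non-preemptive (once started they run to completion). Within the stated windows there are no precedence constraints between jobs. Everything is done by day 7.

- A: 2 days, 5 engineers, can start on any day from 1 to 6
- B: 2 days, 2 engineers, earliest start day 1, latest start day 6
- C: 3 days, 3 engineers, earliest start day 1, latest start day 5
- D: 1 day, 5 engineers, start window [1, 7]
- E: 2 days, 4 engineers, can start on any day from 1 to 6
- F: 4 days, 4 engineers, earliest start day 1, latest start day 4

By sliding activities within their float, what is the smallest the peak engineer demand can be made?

8

Early-start (A@1, B@1, C@1, D@1, E@1, F@1) gives peak 23: d1:23  d2:18  d3:7  d4:4  d5:0  d6:0  d7:0.
Shift C→3, D→3, E→6, F→4.
Schedule A@1, B@1, C@3, D@3, E@6, F@4: d1:7  d2:7  d3:8  d4:7  d5:7  d6:8  d7:8 — peak 8.
Total engineer-days = 52 over 7 days ⇒ peak ≥ ⌈52/7⌉ = 8, so 8 is optimal.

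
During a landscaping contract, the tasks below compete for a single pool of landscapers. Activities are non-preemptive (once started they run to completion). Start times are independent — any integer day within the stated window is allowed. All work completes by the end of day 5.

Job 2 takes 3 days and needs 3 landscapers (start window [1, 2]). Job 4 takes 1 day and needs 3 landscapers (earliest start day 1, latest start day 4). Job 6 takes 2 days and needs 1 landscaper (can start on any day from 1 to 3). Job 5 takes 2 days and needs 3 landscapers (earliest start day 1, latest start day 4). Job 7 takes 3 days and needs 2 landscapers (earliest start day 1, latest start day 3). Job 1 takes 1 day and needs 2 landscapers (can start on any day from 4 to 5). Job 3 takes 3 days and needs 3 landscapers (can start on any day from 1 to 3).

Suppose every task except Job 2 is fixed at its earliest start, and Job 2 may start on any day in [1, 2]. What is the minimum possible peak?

12

Job 2@1: d1:15  d2:12  d3:8  d4:2  d5:0 → peak 15
Job 2@2: d1:12  d2:12  d3:8  d4:5  d5:0 → peak 12
Best is Job 2@2, peak 12.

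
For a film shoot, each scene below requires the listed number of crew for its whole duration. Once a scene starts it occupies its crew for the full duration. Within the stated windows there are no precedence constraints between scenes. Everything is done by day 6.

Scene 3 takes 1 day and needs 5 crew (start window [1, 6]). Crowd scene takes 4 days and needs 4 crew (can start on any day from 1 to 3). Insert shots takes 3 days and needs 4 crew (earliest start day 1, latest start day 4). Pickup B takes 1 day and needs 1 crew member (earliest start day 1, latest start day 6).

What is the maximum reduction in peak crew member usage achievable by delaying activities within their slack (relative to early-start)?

6

Early-start peak: d1:14  d2:8  d3:8  d4:4  d5:0  d6:0 ⇒ 14.
Leveled (Scene 3@1, Crowd scene@2, Insert shots@2, Pickup B@1): d1:6  d2:8  d3:8  d4:8  d5:4  d6:0 ⇒ 8.
Reduction 14 − 8 = 6.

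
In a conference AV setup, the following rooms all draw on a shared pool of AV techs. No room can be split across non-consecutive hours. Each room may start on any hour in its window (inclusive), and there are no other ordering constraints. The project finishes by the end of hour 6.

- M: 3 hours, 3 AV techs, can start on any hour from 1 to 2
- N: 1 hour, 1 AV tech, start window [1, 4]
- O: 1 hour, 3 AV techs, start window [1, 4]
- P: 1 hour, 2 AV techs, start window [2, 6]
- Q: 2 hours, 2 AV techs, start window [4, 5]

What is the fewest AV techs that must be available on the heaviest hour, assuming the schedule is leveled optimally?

4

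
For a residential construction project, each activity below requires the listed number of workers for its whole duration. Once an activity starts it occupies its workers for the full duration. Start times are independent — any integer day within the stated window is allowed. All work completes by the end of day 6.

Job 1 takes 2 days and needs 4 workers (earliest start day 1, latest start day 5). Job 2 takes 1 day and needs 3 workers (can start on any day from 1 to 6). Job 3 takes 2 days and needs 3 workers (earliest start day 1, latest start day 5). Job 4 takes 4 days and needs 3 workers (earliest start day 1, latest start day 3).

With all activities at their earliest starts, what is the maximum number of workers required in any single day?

13

Early-start schedule: Job 1@1, Job 2@1, Job 3@1, Job 4@1.
Load per day: day 1: 13, day 2: 10, day 3: 3, day 4: 3, day 5: 0, day 6: 0.
Peak is 13.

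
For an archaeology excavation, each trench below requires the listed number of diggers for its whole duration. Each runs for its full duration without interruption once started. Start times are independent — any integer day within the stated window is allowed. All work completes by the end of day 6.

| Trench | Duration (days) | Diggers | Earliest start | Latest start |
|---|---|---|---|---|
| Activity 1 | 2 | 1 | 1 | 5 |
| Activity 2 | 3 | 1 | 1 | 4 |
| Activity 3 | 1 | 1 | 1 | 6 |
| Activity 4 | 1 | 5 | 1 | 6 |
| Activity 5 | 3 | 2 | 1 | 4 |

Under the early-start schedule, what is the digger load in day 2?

At early start, day 2 has: Activity 1, Activity 2, Activity 5.
Demand: 1 + 1 + 2 = 4.

4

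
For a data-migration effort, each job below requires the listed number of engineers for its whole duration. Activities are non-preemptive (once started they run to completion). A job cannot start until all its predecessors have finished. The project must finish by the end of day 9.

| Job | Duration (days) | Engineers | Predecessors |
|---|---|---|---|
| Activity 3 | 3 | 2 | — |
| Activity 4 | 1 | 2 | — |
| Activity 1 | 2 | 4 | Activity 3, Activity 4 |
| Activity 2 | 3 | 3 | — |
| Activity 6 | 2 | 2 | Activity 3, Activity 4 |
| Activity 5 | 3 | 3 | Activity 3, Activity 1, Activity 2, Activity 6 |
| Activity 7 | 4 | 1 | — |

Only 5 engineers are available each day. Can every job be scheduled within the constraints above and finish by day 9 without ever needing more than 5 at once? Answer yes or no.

The minimum achievable peak is 6; 5 < 6, so no feasible schedule stays within the cap.

no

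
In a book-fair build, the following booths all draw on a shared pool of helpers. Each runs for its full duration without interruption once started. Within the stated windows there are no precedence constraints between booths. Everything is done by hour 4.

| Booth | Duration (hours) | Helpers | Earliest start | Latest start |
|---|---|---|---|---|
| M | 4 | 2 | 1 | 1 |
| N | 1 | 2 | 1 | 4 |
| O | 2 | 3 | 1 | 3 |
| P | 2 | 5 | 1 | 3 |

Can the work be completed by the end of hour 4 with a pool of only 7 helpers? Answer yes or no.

yes

Schedule M@1, N@1, O@1, P@3: h1:7  h2:5  h3:7  h4:7 — peak 7 ≤ 7.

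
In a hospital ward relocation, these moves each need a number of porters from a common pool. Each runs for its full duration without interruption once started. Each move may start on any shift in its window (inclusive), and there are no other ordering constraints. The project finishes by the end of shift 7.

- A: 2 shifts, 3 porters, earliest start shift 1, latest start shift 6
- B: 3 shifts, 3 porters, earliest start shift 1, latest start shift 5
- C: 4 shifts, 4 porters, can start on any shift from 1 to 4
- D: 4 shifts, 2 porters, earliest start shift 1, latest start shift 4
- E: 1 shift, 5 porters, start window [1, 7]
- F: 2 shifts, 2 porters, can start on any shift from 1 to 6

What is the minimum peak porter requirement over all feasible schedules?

Early-start (A@1, B@1, C@1, D@1, E@1, F@1) gives peak 19: s1:19  s2:14  s3:9  s4:6  s5:0  s6:0  s7:0.
Shift B→5, C→4, E→3.
Schedule A@1, B@5, C@4, D@1, E@3, F@1: s1:7  s2:7  s3:7  s4:6  s5:7  s6:7  s7:7 — peak 7.
Total porter-shifts = 48 over 7 shifts ⇒ peak ≥ ⌈48/7⌉ = 7, so 7 is optimal.

7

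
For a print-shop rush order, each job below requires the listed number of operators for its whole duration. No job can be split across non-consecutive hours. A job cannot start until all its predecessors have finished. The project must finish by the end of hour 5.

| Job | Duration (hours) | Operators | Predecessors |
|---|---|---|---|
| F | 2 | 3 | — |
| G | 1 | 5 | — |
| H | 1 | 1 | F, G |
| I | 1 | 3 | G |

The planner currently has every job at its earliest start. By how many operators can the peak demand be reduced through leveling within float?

Early-start peak: h1:8  h2:6  h3:1  h4:0  h5:0 ⇒ 8.
Leveled (F@1, G@3, H@4, I@4): h1:3  h2:3  h3:5  h4:4  h5:0 ⇒ 5.
Reduction 8 − 5 = 3.

3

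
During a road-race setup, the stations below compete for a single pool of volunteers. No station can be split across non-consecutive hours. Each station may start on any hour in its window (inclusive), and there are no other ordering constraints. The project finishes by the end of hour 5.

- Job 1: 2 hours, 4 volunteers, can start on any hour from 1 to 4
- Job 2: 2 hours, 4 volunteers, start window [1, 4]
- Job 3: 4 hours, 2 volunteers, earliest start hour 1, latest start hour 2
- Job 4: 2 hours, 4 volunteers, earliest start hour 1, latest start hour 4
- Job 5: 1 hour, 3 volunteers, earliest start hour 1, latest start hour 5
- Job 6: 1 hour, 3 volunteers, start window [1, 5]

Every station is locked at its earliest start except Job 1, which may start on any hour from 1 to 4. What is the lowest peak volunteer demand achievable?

Job 1@1: h1:20  h2:14  h3:2  h4:2  h5:0 → peak 20
Job 1@2: h1:16  h2:14  h3:6  h4:2  h5:0 → peak 16
Job 1@3: h1:16  h2:10  h3:6  h4:6  h5:0 → peak 16
Job 1@4: h1:16  h2:10  h3:2  h4:6  h5:4 → peak 16
Best is Job 1@2, peak 16.

16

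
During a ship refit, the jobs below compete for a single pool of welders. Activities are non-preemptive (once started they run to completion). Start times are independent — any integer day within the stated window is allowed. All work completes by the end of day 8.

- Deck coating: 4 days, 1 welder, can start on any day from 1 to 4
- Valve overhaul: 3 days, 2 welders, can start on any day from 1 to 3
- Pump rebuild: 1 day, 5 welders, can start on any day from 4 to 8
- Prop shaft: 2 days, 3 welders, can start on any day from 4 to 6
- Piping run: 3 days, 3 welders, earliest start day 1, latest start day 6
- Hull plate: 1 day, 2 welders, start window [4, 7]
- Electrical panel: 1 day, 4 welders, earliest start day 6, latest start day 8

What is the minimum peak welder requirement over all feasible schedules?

5

Early-start (Deck coating@1, Valve overhaul@1, Pump rebuild@4, Prop shaft@4, Piping run@1, Hull plate@4, Electrical panel@6) gives peak 11: d1:6  d2:6  d3:6  d4:11  d5:3  d6:4  d7:0  d8:0.
Shift Deck coating→4, Pump rebuild→8, Hull plate→6, Electrical panel→7.
Schedule Deck coating@4, Valve overhaul@1, Pump rebuild@8, Prop shaft@4, Piping run@1, Hull plate@6, Electrical panel@7: d1:5  d2:5  d3:5  d4:4  d5:4  d6:3  d7:5  d8:5 — peak 5.
Total welder-days = 36 over 8 days ⇒ peak ≥ ⌈36/8⌉ = 5, so 5 is optimal.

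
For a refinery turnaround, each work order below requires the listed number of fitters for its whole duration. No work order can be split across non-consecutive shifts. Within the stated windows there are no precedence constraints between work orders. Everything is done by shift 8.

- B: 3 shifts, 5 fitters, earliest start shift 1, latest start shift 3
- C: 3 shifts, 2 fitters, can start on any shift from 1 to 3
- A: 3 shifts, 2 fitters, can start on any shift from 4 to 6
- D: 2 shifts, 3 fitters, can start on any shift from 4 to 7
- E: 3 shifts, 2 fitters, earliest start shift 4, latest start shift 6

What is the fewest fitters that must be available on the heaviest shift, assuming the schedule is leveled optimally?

Schedule B@1, C@1, A@4, D@4, E@4: s1:7  s2:7  s3:7  s4:7  s5:7  s6:4  s7:0  s8:0 — peak 7.

7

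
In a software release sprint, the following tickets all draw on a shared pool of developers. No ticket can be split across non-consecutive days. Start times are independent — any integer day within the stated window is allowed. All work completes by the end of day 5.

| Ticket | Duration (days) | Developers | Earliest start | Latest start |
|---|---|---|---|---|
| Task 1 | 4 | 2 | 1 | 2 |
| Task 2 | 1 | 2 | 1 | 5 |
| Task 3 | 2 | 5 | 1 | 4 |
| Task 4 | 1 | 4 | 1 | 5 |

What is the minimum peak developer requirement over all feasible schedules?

Early-start (Task 1@1, Task 2@1, Task 3@1, Task 4@1) gives peak 13: d1:13  d2:7  d3:2  d4:2  d5:0.
Shift Task 3→2, Task 4→4.
Schedule Task 1@1, Task 2@1, Task 3@2, Task 4@4: d1:4  d2:7  d3:7  d4:6  d5:0 — peak 7.

7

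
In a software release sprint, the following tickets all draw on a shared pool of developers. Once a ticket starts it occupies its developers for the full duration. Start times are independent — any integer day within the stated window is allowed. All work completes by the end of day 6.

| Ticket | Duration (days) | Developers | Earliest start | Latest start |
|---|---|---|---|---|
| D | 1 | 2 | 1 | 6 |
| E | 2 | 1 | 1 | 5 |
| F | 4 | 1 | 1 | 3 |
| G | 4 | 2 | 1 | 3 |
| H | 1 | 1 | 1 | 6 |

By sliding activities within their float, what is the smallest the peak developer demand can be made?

3

Early-start (D@1, E@1, F@1, G@1, H@1) gives peak 7: d1:7  d2:4  d3:3  d4:3  d5:0  d6:0.
Shift F→2, G→3, H→2.
Schedule D@1, E@1, F@2, G@3, H@2: d1:3  d2:3  d3:3  d4:3  d5:3  d6:2 — peak 3.
Total developer-days = 17 over 6 days ⇒ peak ≥ ⌈17/6⌉ = 3, so 3 is optimal.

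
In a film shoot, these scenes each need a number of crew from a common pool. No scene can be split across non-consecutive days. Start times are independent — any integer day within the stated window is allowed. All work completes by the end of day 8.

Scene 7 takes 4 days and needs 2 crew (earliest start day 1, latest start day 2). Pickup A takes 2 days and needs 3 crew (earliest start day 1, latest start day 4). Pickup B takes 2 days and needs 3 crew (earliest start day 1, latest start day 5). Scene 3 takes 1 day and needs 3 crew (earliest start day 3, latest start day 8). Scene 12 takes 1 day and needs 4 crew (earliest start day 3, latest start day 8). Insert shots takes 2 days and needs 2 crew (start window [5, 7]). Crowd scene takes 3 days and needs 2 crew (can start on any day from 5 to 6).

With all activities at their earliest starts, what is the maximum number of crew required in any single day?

Early-start schedule: Scene 7@1, Pickup A@1, Pickup B@1, Scene 3@3, Scene 12@3, Insert shots@5, Crowd scene@5.
Load per day: day 1: 8, day 2: 8, day 3: 9, day 4: 2, day 5: 4, day 6: 4, day 7: 2, day 8: 0.
Peak is 9.

9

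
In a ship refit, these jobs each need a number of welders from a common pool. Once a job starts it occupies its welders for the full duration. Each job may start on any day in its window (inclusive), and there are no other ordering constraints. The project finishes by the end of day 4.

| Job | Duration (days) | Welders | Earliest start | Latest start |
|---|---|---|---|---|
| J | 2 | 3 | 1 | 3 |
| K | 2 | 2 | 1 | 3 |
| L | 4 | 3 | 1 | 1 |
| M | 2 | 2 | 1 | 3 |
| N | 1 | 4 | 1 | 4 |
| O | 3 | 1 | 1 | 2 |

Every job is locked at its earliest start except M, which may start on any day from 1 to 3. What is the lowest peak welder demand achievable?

M@1: d1:15  d2:11  d3:4  d4:3 → peak 15
M@2: d1:13  d2:11  d3:6  d4:3 → peak 13
M@3: d1:13  d2:9  d3:6  d4:5 → peak 13
Best is M@2, peak 13.

13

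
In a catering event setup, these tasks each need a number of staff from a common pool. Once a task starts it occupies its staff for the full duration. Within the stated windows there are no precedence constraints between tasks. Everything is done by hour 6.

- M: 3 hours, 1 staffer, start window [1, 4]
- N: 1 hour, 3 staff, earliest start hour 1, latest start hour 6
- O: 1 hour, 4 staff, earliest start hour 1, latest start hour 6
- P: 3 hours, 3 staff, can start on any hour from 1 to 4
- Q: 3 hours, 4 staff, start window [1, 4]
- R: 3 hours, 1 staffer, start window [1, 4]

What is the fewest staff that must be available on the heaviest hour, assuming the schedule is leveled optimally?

7

Early-start (M@1, N@1, O@1, P@1, Q@1, R@1) gives peak 16: h1:16  h2:9  h3:9  h4:0  h5:0  h6:0.
Shift O→2, P→3, Q→4.
Schedule M@1, N@1, O@2, P@3, Q@4, R@1: h1:5  h2:6  h3:5  h4:7  h5:7  h6:4 — peak 7.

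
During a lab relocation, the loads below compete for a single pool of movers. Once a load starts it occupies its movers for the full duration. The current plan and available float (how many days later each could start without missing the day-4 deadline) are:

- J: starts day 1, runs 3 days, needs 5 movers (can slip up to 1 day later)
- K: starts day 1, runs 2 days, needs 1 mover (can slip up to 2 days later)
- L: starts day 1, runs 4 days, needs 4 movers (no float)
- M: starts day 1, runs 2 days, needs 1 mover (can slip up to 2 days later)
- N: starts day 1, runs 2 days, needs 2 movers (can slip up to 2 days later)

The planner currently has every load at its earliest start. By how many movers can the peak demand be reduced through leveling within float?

2

Early-start peak: d1:13  d2:13  d3:9  d4:4 ⇒ 13.
Leveled (J@1, K@1, L@1, M@1, N@3): d1:11  d2:11  d3:11  d4:6 ⇒ 11.
Reduction 13 − 11 = 2.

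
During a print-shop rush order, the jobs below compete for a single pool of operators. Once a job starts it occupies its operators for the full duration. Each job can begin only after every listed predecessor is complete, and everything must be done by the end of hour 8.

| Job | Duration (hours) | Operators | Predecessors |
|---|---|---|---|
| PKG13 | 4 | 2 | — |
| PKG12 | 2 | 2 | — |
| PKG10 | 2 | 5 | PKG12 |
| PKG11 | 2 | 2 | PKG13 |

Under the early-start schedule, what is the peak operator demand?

7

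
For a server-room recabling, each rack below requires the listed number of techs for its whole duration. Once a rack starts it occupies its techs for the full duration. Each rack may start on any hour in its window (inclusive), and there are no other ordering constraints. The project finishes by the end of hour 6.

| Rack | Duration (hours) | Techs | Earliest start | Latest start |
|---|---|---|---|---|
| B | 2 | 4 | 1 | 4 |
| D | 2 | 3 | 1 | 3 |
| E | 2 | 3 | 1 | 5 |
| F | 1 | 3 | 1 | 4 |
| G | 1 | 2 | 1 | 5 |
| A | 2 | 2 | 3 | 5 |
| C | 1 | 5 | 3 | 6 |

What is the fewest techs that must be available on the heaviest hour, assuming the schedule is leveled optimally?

6

Early-start (B@1, D@1, E@1, F@1, G@1, A@3, C@3) gives peak 15: h1:15  h2:10  h3:7  h4:2  h5:0  h6:0.
Shift B→4, F→3, G→3, A→4, C→6.
Schedule B@4, D@1, E@1, F@3, G@3, A@4, C@6: h1:6  h2:6  h3:5  h4:6  h5:6  h6:5 — peak 6.
Total tech-hours = 34 over 6 hours ⇒ peak ≥ ⌈34/6⌉ = 6, so 6 is optimal.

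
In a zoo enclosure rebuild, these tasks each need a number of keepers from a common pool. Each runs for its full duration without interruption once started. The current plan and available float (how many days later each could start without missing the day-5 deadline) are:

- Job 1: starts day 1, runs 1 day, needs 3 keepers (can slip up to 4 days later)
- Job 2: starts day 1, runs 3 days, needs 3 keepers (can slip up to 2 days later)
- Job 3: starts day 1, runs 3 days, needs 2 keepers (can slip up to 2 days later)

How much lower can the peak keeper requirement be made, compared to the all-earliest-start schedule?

Early-start peak: d1:8  d2:5  d3:5  d4:0  d5:0 ⇒ 8.
Leveled (Job 1@1, Job 2@2, Job 3@1): d1:5  d2:5  d3:5  d4:3  d5:0 ⇒ 5.
Reduction 8 − 5 = 3.

3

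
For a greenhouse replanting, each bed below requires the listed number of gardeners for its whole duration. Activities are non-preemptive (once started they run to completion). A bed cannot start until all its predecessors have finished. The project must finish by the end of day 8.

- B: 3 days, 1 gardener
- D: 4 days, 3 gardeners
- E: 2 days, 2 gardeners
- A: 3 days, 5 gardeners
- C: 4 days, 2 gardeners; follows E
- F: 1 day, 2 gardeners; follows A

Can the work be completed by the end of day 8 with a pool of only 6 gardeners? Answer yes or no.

no

The minimum achievable peak is 7; 6 < 7, so no feasible schedule stays within the cap.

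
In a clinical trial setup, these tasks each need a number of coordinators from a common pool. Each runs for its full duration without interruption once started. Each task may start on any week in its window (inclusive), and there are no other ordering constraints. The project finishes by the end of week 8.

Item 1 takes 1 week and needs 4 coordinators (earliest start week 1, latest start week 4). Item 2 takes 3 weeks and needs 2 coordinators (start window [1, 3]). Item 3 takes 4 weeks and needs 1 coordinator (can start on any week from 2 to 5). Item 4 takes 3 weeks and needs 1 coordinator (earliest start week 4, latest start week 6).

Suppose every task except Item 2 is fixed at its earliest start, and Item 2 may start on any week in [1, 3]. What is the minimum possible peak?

Item 2@1: w1:6  w2:3  w3:3  w4:2  w5:2  w6:1  w7:0  w8:0 → peak 6
Item 2@2: w1:4  w2:3  w3:3  w4:4  w5:2  w6:1  w7:0  w8:0 → peak 4
Item 2@3: w1:4  w2:1  w3:3  w4:4  w5:4  w6:1  w7:0  w8:0 → peak 4
Best is Item 2@2, peak 4.

4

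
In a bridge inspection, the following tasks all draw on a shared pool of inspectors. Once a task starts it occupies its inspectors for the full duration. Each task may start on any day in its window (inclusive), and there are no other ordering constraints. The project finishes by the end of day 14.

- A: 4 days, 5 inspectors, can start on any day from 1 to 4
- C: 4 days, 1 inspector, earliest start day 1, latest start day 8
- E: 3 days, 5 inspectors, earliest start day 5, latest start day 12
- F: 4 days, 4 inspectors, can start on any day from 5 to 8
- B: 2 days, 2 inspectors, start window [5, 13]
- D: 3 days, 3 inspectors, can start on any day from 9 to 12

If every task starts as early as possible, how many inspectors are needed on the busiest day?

Early-start schedule: A@1, C@1, E@5, F@5, B@5, D@9.
Load per day: day 1: 6, day 2: 6, day 3: 6, day 4: 6, day 5: 11, day 6: 11, day 7: 9, day 8: 4, day 9: 3, day 10: 3, day 11: 3, day 12: 0, day 13: 0, day 14: 0.
Peak is 11.

11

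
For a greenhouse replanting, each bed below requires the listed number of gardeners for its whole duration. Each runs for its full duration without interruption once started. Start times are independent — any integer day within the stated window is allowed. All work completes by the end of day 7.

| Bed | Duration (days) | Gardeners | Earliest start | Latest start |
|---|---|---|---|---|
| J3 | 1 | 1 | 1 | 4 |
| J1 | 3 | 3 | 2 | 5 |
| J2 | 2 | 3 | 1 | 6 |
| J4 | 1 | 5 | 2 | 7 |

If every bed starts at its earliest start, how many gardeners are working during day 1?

4

At early start, day 1 has: J3, J2.
Demand: 1 + 3 = 4.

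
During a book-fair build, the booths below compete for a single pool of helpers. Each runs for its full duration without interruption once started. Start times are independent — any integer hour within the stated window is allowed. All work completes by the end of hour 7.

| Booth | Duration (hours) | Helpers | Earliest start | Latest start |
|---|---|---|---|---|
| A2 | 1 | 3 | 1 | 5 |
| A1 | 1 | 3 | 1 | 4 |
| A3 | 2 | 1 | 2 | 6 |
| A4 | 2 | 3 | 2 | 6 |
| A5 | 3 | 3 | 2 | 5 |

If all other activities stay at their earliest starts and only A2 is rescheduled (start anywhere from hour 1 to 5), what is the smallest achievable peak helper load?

A2@1: h1:6  h2:7  h3:7  h4:3  h5:0  h6:0  h7:0 → peak 7
A2@2: h1:3  h2:10  h3:7  h4:3  h5:0  h6:0  h7:0 → peak 10
A2@3: h1:3  h2:7  h3:10  h4:3  h5:0  h6:0  h7:0 → peak 10
A2@4: h1:3  h2:7  h3:7  h4:6  h5:0  h6:0  h7:0 → peak 7
A2@5: h1:3  h2:7  h3:7  h4:3  h5:3  h6:0  h7:0 → peak 7
Best is A2@1, peak 7.

7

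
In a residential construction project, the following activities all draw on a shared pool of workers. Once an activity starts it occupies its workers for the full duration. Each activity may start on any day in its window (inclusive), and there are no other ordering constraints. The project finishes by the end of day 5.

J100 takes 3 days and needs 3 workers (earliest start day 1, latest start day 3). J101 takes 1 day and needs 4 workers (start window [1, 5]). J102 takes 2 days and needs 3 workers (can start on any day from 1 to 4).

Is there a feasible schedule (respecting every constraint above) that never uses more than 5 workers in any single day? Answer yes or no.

The minimum achievable peak is 6; 5 < 6, so no feasible schedule stays within the cap.

no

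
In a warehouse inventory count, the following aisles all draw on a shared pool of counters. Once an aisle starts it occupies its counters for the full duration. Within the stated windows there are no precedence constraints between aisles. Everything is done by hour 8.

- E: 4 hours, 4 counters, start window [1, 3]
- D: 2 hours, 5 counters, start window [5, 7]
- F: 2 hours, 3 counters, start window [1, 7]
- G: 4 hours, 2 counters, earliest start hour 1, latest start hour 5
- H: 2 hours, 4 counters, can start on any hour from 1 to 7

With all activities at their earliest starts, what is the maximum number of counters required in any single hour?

Early-start schedule: E@1, D@5, F@1, G@1, H@1.
Load per hour: hour 1: 13, hour 2: 13, hour 3: 6, hour 4: 6, hour 5: 5, hour 6: 5, hour 7: 0, hour 8: 0.
Peak is 13.

13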